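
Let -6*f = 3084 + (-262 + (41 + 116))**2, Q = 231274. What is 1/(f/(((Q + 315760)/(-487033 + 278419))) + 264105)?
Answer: 547034/144964970391 ≈ 3.7736e-6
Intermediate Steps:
f = -4703/2 (f = -(3084 + (-262 + (41 + 116))**2)/6 = -(3084 + (-262 + 157)**2)/6 = -(3084 + (-105)**2)/6 = -(3084 + 11025)/6 = -1/6*14109 = -4703/2 ≈ -2351.5)
1/(f/(((Q + 315760)/(-487033 + 278419))) + 264105) = 1/(-4703*(-487033 + 278419)/(231274 + 315760)/2 + 264105) = 1/(-4703/(2*(547034/(-208614))) + 264105) = 1/(-4703/(2*(547034*(-1/208614))) + 264105) = 1/(-4703/(2*(-273517/104307)) + 264105) = 1/(-4703/2*(-104307/273517) + 264105) = 1/(490555821/547034 + 264105) = 1/(144964970391/547034) = 547034/144964970391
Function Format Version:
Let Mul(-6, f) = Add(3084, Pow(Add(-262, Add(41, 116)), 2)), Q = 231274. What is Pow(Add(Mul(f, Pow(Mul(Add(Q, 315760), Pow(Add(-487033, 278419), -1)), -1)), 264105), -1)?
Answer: Rational(547034, 144964970391) ≈ 3.7736e-6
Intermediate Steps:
f = Rational(-4703, 2) (f = Mul(Rational(-1, 6), Add(3084, Pow(Add(-262, Add(41, 116)), 2))) = Mul(Rational(-1, 6), Add(3084, Pow(Add(-262, 157), 2))) = Mul(Rational(-1, 6), Add(3084, Pow(-105, 2))) = Mul(Rational(-1, 6), Add(3084, 11025)) = Mul(Rational(-1, 6), 14109) = Rational(-4703, 2) ≈ -2351.5)
Pow(Add(Mul(f, Pow(Mul(Add(Q, 315760), Pow(Add(-487033, 278419), -1)), -1)), 264105), -1) = Pow(Add(Mul(Rational(-4703, 2), Pow(Mul(Add(231274, 315760), Pow(Add(-487033, 278419), -1)), -1)), 264105), -1) = Pow(Add(Mul(Rational(-4703, 2), Pow(Mul(547034, Pow(-208614, -1)), -1)), 264105), -1) = Pow(Add(Mul(Rational(-4703, 2), Pow(Mul(547034, Rational(-1, 208614)), -1)), 264105), -1) = Pow(Add(Mul(Rational(-4703, 2), Pow(Rational(-273517, 104307), -1)), 264105), -1) = Pow(Add(Mul(Rational(-4703, 2), Rational(-104307, 273517)), 264105), -1) = Pow(Add(Rational(490555821, 547034), 264105), -1) = Pow(Rational(144964970391, 547034), -1) = Rational(547034, 144964970391)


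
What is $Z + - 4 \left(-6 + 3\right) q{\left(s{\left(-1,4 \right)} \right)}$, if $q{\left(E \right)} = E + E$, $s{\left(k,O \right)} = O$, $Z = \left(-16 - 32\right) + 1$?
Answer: $49$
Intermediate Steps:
$Z = -47$ ($Z = -48 + 1 = -47$)
$q{\left(E \right)} = 2 E$
$Z + - 4 \left(-6 + 3\right) q{\left(s{\left(-1,4 \right)} \right)} = -47 + - 4 \left(-6 + 3\right) 2 \cdot 4 = -47 + \left(-4\right) \left(-3\right) 8 = -47 + 12 \cdot 8 = -47 + 96 = 49$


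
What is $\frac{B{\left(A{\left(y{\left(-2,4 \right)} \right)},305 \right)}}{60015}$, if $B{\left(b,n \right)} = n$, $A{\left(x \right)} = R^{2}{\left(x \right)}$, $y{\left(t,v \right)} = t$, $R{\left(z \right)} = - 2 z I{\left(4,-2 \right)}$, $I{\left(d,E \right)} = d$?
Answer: $\frac{61}{12003} \approx 0.0050821$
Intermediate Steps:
$R{\left(z \right)} = - 8 z$ ($R{\left(z \right)} = - 2 z 4 = - 8 z$)
$A{\left(x \right)} = 64 x^{2}$ ($A{\left(x \right)} = \left(- 8 x\right)^{2} = 64 x^{2}$)
$\frac{B{\left(A{\left(y{\left(-2,4 \right)} \right)},305 \right)}}{60015} = \frac{305}{60015} = 305 \cdot \frac{1}{60015} = \frac{61}{12003}$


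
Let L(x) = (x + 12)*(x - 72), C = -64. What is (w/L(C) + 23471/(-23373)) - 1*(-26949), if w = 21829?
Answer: 90915272401/3373344 ≈ 26951.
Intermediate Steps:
L(x) = (-72 + x)*(12 + x) (L(x) = (12 + x)*(-72 + x) = (-72 + x)*(12 + x))
(w/L(C) + 23471/(-23373)) - 1*(-26949) = (21829/(-864 + (-64)**2 - 60*(-64)) + 23471/(-23373)) - 1*(-26949) = (21829/(-864 + 4096 + 3840) + 23471*(-1/23373)) + 26949 = (21829/7072 - 479/477) + 26949 = 7024945/3373344 + 26949 = 90915272401/3373344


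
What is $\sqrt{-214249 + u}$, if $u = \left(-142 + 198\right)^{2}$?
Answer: $3 i \sqrt{23457} \approx 459.47 i$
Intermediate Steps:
$u = 3136$ ($u = 56^{2} = 3136$)
$\sqrt{-214249 + u} = \sqrt{-214249 + 3136} = \sqrt{-211113} = 3 i \sqrt{23457}$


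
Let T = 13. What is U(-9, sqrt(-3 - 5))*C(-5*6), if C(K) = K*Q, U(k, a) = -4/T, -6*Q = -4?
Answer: 80/13 ≈ 6.1538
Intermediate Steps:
Q = 2/3 (Q = -1/6*(-4) = 2/3 ≈ 0.66667)
U(k, a) = -4/13
C(K) = 2*K/3 (C(K) = K*(2/3) = 2*K/3)
U(-9, sqrt(-3 - 5))*C(-5*6) = -8*(-5*6)/39 = -8*(-30)/39 = -4/13*(-20) = 80/13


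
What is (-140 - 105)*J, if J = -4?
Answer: 980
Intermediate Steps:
(-140 - 105)*J = (-140 - 105)*(-4) = -245*(-4) = 980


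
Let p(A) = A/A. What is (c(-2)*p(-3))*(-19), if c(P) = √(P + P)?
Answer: -38*I ≈ -38.0*I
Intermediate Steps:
p(A) = 1
c(P) = √2*√P (c(P) = √(2*P) = √2*√P)
(c(-2)*p(-3))*(-19) = ((√2*√(-2))*1)*(-19) = ((√2*(I*√2))*1)*(-19) = ((2*I)*1)*(-19) = (2*I)*(-19) = -38*I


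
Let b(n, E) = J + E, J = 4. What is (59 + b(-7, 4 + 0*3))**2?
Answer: 4489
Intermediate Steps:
b(n, E) = 4 + E
(59 + b(-7, 4 + 0*3))**2 = (59 + (4 + (4 + 0*3)))**2 = (59 + (4 + (4 + 0)))**2 = (59 + (4 + 4))**2 = (59 + 8)**2 = 67**2 = 4489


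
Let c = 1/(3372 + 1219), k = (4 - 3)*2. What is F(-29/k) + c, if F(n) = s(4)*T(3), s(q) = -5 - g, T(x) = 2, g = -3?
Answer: -18363/4591 ≈ -3.9998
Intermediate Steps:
k = 2 (k = 1*2 = 2)
c = 1/4591 ≈ 0.00021782
s(q) = -2 (s(q) = -5 - 1*(-3) = -5 + 3 = -2)
F(n) = -4 (F(n) = -2*2 = -4)
F(-29/k) + c = -4 + 1/4591 = -18363/4591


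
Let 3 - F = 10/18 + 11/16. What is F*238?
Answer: 30107/72 ≈ 418.15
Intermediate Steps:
F = 253/144 (F = 3 - (10/18 + 11/16) = 3 - (10*(1/18) + 11*(1/16)) = 3 - (5/9 + 11/16) = 3 - 1*179/144 = 3 - 179/144 = 253/144 ≈ 1.7569)
F*238 = (253/144)*238 = 30107/72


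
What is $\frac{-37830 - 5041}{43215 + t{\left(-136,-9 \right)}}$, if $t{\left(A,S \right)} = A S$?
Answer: $- \frac{42871}{44439} \approx -0.96472$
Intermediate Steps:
$\frac{-37830 - 5041}{43215 + t{\left(-136,-9 \right)}} = \frac{-37830 - 5041}{43215 - -1224} = - \frac{42871}{43215 + 1224} = - \frac{42871}{44439}$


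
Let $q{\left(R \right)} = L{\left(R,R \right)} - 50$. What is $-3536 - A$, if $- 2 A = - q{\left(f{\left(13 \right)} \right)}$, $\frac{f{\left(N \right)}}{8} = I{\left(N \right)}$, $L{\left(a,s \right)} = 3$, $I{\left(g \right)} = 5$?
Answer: $- \frac{7025}{2} \approx -3512.5$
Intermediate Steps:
$f{\left(N \right)} = 40$ ($f{\left(N \right)} = 8 \cdot 5 = 40$)
$q{\left(R \right)} = -47$ ($q{\left(R \right)} = 3 - 50 = -47$)
$A = - \frac{47}{2}$ ($A = - \frac{\left(-1\right) \left(-47\right)}{2} = \left(- \frac{1}{2}\right) 47 = - \frac{47}{2} \approx -23.5$)
$-3536 - A = -3536 - - \frac{47}{2} = -3536 + \frac{47}{2} = - \frac{7025}{2}$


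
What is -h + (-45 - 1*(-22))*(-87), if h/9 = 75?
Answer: 1326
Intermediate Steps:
h = 675 (h = 9*75 = 675)
-h + (-45 - 1*(-22))*(-87) = -1*675 + (-45 - 1*(-22))*(-87) = -675 + (-45 + 22)*(-87) = -675 - 23*(-87) = -675 + 2001 = 1326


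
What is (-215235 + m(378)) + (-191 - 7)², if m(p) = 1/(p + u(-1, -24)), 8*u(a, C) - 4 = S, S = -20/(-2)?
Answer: -267391085/1519 ≈ -1.7603e+5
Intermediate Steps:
S = 10 (S = -20*(-½) = 10)
u(a, C) = 7/4 (u(a, C) = ½ + (⅛)*10 = ½ + 5/4 = 7/4)
m(p) = 1/(7/4 + p) (m(p) = 1/(p + 7/4) = 1/(7/4 + p))
(-215235 + m(378)) + (-191 - 7)² = (-215235 + 4/(7 + 4*378)) + (-191 - 7)² = (-215235 + 4/(7 + 1512)) + (-198)² = (-215235 + 4/1519) + 39204 = -326941961/1519 + 39204 = -267391085/1519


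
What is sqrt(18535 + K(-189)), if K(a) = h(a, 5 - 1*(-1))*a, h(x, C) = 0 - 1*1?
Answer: 2*sqrt(4681) ≈ 136.84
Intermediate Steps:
h(x, C) = -1 (h(x, C) = 0 - 1 = -1)
K(a) = -a
sqrt(18535 + K(-189)) = sqrt(18535 - 1*(-189)) = sqrt(18535 + 189) = sqrt(18724) = 2*sqrt(4681)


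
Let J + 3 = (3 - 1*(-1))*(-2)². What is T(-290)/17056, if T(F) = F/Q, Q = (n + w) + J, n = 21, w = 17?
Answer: -145/434928 ≈ -0.00033339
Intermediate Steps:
J = 13 (J = -3 + (3 - 1*(-1))*(-2)² = -3 + (3 + 1)*4 = -3 + 4*4 = -3 + 16 = 13)
Q = 51 (Q = (21 + 17) + 13 = 38 + 13 = 51)
T(F) = F/51
T(-290)/17056 = ((1/51)*(-290))/17056 = -290/51*1/17056 = -145/434928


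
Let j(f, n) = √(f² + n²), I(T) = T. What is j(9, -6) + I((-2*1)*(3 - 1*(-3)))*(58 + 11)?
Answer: -828 + 3*√13 ≈ -817.18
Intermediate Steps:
j(9, -6) + I((-2*1)*(3 - 1*(-3)))*(58 + 11) = √(9² + (-6)²) + ((-2*1)*(3 - 1*(-3)))*(58 + 11) = √(81 + 36) - 2*(3 + 3)*69 = √117 - 2*6*69 = 3*√13 - 12*69 = 3*√13 - 828 = -828 + 3*√13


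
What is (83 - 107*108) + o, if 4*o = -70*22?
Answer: -11858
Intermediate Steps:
o = -385 (o = (-70*22)/4 = (1/4)*(-1540) = -385)
(83 - 107*108) + o = (83 - 107*108) - 385 = (83 - 11556) - 385 = -11473 - 385 = -11858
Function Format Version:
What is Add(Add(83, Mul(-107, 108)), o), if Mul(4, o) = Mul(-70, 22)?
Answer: -11858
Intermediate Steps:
o = -385 (o = Mul(Rational(1, 4), Mul(-70, 22)) = Mul(Rational(1, 4), -1540) = -385)
Add(Add(83, Mul(-107, 108)), o) = Add(Add(83, Mul(-107, 108)), -385) = Add(Add(83, -11556), -385) = Add(-11473, -385) = -11858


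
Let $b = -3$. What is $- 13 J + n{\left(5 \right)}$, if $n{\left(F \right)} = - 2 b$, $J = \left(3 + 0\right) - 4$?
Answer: $19$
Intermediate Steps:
$J = -1$ ($J = 3 - 4 = -1$)
$n{\left(F \right)} = 6$ ($n{\left(F \right)} = \left(-2\right) \left(-3\right) = 6$)
$- 13 J + n{\left(5 \right)} = \left(-13\right) \left(-1\right) + 6 = 13 + 6 = 19$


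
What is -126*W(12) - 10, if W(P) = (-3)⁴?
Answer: -10216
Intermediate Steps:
W(P) = 81
-126*W(12) - 10 = -126*81 - 10 = -10206 - 10 = -10216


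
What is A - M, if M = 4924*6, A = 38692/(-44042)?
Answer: -650607770/22021 ≈ -29545.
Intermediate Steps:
A = -19346/22021 (A = 38692*(-1/44042) = -19346/22021 ≈ -0.87852)
M = 29544
A - M = -19346/22021 - 1*29544 = -19346/22021 - 29544 = -650607770/22021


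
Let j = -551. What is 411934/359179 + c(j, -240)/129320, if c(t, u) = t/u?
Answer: 12785311078829/11147766787200 ≈ 1.1469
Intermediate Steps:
411934/359179 + c(j, -240)/129320 = 411934/359179 - 551/(-240)/129320 = 411934*(1/359179) - 551*(-1/240)*(1/129320) = 411934/359179 + (551/240)*(1/129320) = 411934/359179 + 551/31036800 = 12785311078829/11147766787200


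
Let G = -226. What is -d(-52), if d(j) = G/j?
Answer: -113/26 ≈ -4.3462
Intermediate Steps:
d(j) = -226/j
-d(-52) = -(-226)/(-52) = -(-226)*(-1)/52 = -1*113/26 = -113/26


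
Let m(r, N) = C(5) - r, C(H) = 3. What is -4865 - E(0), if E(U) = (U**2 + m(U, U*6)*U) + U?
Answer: -4865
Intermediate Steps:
m(r, N) = 3 - r
E(U) = U + U**2 + U*(3 - U) (E(U) = (U**2 + (3 - U)*U) + U = (U**2 + U*(3 - U)) + U = U + U**2 + U*(3 - U))
-4865 - E(0) = -4865 - 4*0 = -4865 - 1*0 = -4865 + 0 = -4865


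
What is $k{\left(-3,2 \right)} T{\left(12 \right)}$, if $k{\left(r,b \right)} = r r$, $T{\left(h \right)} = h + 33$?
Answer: $405$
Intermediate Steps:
$T{\left(h \right)} = 33 + h$
$k{\left(r,b \right)} = r^{2}$
$k{\left(-3,2 \right)} T{\left(12 \right)} = \left(-3\right)^{2} \left(33 + 12\right) = 9 \cdot 45 = 405$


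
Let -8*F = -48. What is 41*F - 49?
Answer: 197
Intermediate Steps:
F = 6 (F = -1/8*(-48) = 6)
41*F - 49 = 41*6 - 49 = 246 - 49 = 197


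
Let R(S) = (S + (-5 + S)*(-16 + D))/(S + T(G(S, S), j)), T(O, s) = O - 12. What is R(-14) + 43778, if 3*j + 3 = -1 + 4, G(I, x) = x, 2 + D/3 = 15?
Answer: 1751571/40 ≈ 43789.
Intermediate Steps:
D = 39 (D = -6 + 3*15 = -6 + 45 = 39)
j = 0 (j = -1 + (-1 + 4)/3 = -1 + (⅓)*3 = -1 + 1 = 0)
T(O, s) = -12 + O
R(S) = (-115 + 24*S)/(-12 + 2*S) (R(S) = (S + (-5 + S)*(-16 + 39))/(S + (-12 + S)) = (S + (-5 + S)*23)/(-12 + 2*S) = (S + (-115 + 23*S))/(-12 + 2*S) = (-115 + 24*S)/(-12 + 2*S))
R(-14) + 43778 = (-115 + 24*(-14))/(2*(-6 - 14)) + 43778 = (½)*(-115 - 336)/(-20) + 43778 = (½)*(-1/20)*(-451) + 43778 = 451/40 + 43778 = 1751571/40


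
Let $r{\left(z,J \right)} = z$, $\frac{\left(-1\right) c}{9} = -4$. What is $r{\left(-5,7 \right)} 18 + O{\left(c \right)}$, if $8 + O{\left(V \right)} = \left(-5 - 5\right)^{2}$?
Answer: $2$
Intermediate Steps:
$c = 36$ ($c = \left(-9\right) \left(-4\right) = 36$)
$O{\left(V \right)} = 92$ ($O{\left(V \right)} = -8 + \left(-5 - 5\right)^{2} = -8 + \left(-10\right)^{2} = -8 + 100 = 92$)
$r{\left(-5,7 \right)} 18 + O{\left(c \right)} = \left(-5\right) 18 + 92 = -90 + 92 = 2$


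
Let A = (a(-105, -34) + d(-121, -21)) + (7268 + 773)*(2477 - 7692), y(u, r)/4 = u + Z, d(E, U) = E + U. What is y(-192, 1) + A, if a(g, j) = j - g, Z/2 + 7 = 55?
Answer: -41934270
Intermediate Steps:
Z = 96 (Z = -14 + 2*55 = -14 + 110 = 96)
y(u, r) = 384 + 4*u (y(u, r) = 4*(u + 96) = 4*(96 + u) = 384 + 4*u)
A = -41933886 (A = ((-34 - 1*(-105)) + (-121 - 21)) + (7268 + 773)*(2477 - 7692) = ((-34 + 105) - 142) + 8041*(-5215) = (71 - 142) - 41933815 = -71 - 41933815 = -41933886)
y(-192, 1) + A = (384 + 4*(-192)) - 41933886 = (384 - 768) - 41933886 = -384 - 41933886 = -41934270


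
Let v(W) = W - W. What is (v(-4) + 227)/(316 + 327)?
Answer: 227/643 ≈ 0.35303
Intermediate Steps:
v(W) = 0
(v(-4) + 227)/(316 + 327) = (0 + 227)/(316 + 327) = 227/643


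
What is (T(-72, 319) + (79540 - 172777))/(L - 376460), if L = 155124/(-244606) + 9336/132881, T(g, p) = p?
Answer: 18415605324557/74611476413867 ≈ 0.24682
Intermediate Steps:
L = -223529154/396384023 (L = 155124*(-1/244606) + 9336*(1/132881) = -77562/122303 + 9336/132881 = -223529154/396384023 ≈ -0.56392)
(T(-72, 319) + (79540 - 172777))/(L - 376460) = (319 + (79540 - 172777))/(-223529154/396384023 - 376460) = (319 - 93237)/(-149222952827734/396384023) = -92918*(-396384023/149222952827734) = 18415605324557/74611476413867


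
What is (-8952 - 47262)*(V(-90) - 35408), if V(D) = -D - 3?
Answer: 1985534694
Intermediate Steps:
V(D) = -3 - D
(-8952 - 47262)*(V(-90) - 35408) = (-8952 - 47262)*((-3 - 1*(-90)) - 35408) = -56214*((-3 + 90) - 35408) = -56214*(87 - 35408) = -56214*(-35321) = 1985534694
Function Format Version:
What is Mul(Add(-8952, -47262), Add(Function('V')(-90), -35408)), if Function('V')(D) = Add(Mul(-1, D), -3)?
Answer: 1985534694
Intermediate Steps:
Function('V')(D) = Add(-3, Mul(-1, D))
Mul(Add(-8952, -47262), Add(Function('V')(-90), -35408)) = Mul(Add(-8952, -47262), Add(Add(-3, Mul(-1, -90)), -35408)) = Mul(-56214, Add(Add(-3, 90), -35408)) = Mul(-56214, Add(87, -35408)) = Mul(-56214, -35321) = 1985534694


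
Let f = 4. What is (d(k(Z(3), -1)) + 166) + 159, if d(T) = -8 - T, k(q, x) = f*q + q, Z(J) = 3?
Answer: 302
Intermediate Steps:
k(q, x) = 5*q (k(q, x) = 4*q + q = 5*q)
(d(k(Z(3), -1)) + 166) + 159 = ((-8 - 5*3) + 166) + 159 = ((-8 - 1*15) + 166) + 159 = ((-8 - 15) + 166) + 159 = (-23 + 166) + 159 = 143 + 159 = 302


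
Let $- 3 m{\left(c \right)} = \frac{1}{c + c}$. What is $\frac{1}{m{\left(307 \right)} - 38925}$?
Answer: $- \frac{1842}{71699851} \approx -2.569 \cdot 10^{-5}$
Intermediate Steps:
$m{\left(c \right)} = - \frac{1}{6 c}$ ($m{\left(c \right)} = - \frac{1}{3 \left(c + c\right)} = - \frac{1}{3 \cdot 2 c} = - \frac{\frac{1}{2} \frac{1}{c}}{3} = - \frac{1}{6 c}$)
$\frac{1}{m{\left(307 \right)} - 38925} = \frac{1}{- \frac{1}{6 \cdot 307} - 38925} = \frac{1}{\left(- \frac{1}{6}\right) \frac{1}{307} - 38925} = \frac{1}{- \frac{1}{1842} - 38925} = \frac{1}{- \frac{71699851}{1842}} = - \frac{1842}{71699851}$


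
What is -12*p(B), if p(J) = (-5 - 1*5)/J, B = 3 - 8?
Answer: -24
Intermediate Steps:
B = -5
p(J) = -10/J (p(J) = (-5 - 5)/J = -10/J)
-12*p(B) = -(-120)/(-5) = -(-120)*(-1)/5 = -12*2 = -24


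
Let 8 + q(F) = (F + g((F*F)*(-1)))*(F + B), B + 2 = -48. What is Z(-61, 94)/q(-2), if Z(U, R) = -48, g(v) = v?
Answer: -3/19 ≈ -0.15789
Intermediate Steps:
B = -50 (B = -2 - 48 = -50)
q(F) = -8 + (-50 + F)*(F - F**2) (q(F) = -8 + (F + (F*F)*(-1))*(F - 50) = -8 + (F + F**2*(-1))*(-50 + F) = -8 + (F - F**2)*(-50 + F) = -8 + (-50 + F)*(F - F**2))
Z(-61, 94)/q(-2) = -48/(-8 - 1*(-2)**3 - 50*(-2) + 51*(-2)**2) = -48/(-8 - 1*(-8) + 100 + 51*4) = -48/(-8 + 8 + 100 + 204) = -48/304 = -48*1/304 = -3/19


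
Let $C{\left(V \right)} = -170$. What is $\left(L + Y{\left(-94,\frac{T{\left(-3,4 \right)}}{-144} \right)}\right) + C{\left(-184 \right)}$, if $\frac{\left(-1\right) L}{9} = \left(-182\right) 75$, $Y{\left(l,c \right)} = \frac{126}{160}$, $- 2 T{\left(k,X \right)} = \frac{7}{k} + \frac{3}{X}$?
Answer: $\frac{9814463}{80} \approx 1.2268 \cdot 10^{5}$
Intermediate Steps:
$T{\left(k,X \right)} = - \frac{7}{2 k} - \frac{3}{2 X}$ ($T{\left(k,X \right)} = - \frac{\frac{7}{k} + \frac{3}{X}}{2} = - \frac{\frac{3}{X} + \frac{7}{k}}{2} = - \frac{7}{2 k} - \frac{3}{2 X}$)
$Y{\left(l,c \right)} = \frac{63}{80}$ ($Y{\left(l,c \right)} = 126 \cdot \frac{1}{160} = \frac{63}{80}$)
$L = 122850$ ($L = - 9 \left(\left(-182\right) 75\right) = \left(-9\right) \left(-13650\right) = 122850$)
$\left(L + Y{\left(-94,\frac{T{\left(-3,4 \right)}}{-144} \right)}\right) + C{\left(-184 \right)} = \left(122850 + \frac{63}{80}\right) - 170 = \frac{9828063}{80} - 170 = \frac{9814463}{80}$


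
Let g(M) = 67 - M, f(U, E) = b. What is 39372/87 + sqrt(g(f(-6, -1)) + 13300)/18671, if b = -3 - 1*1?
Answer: 13124/29 + sqrt(13371)/18671 ≈ 452.56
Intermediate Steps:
b = -4 (b = -3 - 1 = -4)
f(U, E) = -4
39372/87 + sqrt(g(f(-6, -1)) + 13300)/18671 = 39372/87 + sqrt((67 - 1*(-4)) + 13300)/18671 = 39372*(1/87) + sqrt((67 + 4) + 13300)*(1/18671) = 13124/29 + sqrt(71 + 13300)*(1/18671) = 13124/29 + sqrt(13371)*(1/18671) = 13124/29 + sqrt(13371)/18671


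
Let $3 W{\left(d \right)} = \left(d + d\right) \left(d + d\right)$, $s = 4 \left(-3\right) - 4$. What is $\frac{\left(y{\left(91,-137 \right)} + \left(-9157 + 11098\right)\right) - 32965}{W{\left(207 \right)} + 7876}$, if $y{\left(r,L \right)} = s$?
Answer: $- \frac{1940}{4063} \approx -0.47748$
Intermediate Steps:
$s = -16$ ($s = -12 - 4 = -16$)
$y{\left(r,L \right)} = -16$
$W{\left(d \right)} = \frac{4 d^{2}}{3}$ ($W{\left(d \right)} = \frac{\left(d + d\right) \left(d + d\right)}{3} = \frac{2 d 2 d}{3} = \frac{4 d^{2}}{3}$)
$\frac{\left(y{\left(91,-137 \right)} + \left(-9157 + 11098\right)\right) - 32965}{W{\left(207 \right)} + 7876} = \frac{\left(-16 + \left(-9157 + 11098\right)\right) - 32965}{\frac{4 \cdot 207^{2}}{3} + 7876} = \frac{\left(-16 + 1941\right) - 32965}{\frac{4}{3} \cdot 42849 + 7876} = \frac{1925 - 32965}{57132 + 7876} = - \frac{31040}{65008} = \left(-31040\right) \frac{1}{65008} = - \frac{1940}{4063}$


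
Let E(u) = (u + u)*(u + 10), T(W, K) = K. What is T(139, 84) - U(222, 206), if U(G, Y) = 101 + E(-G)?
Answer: -94145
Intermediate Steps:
E(u) = 2*u*(10 + u) (E(u) = (2*u)*(10 + u) = 2*u*(10 + u))
U(G, Y) = 101 - 2*G*(10 - G) (U(G, Y) = 101 + 2*(-G)*(10 - G) = 101 - 2*G*(10 - G))
T(139, 84) - U(222, 206) = 84 - (101 + 2*222*(-10 + 222)) = 84 - (101 + 2*222*212) = 84 - (101 + 94128) = 84 - 1*94229 = 84 - 94229 = -94145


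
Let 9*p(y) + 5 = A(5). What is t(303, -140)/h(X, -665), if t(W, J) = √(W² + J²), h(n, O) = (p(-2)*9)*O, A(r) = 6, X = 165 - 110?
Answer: -√111409/665 ≈ -0.50192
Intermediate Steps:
X = 55
p(y) = ⅑ (p(y) = -5/9 + (⅑)*6 = -5/9 + ⅔ = ⅑)
h(n, O) = O (h(n, O) = ((⅑)*9)*O = 1*O = O)
t(W, J) = √(J² + W²)
t(303, -140)/h(X, -665) = √((-140)² + 303²)/(-665) = √(19600 + 91809)*(-1/665) = √111409*(-1/665) = -√111409/665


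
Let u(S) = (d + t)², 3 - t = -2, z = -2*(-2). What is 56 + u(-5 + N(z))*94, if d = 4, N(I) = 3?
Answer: 7670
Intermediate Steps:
z = 4
t = 5 (t = 3 - 1*(-2) = 3 + 2 = 5)
u(S) = 81 (u(S) = (4 + 5)² = 9² = 81)
56 + u(-5 + N(z))*94 = 56 + 81*94 = 56 + 7614 = 7670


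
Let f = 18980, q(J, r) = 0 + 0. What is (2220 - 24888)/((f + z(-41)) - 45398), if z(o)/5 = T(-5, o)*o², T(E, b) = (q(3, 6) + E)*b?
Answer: -22668/1696607 ≈ -0.013361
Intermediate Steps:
q(J, r) = 0
T(E, b) = E*b (T(E, b) = (0 + E)*b = E*b)
z(o) = -25*o³ (z(o) = 5*((-5*o)*o²) = 5*(-5*o³) = -25*o³)
(2220 - 24888)/((f + z(-41)) - 45398) = (2220 - 24888)/((18980 - 25*(-41)³) - 45398) = -22668/((18980 - 25*(-68921)) - 45398) = -22668/((18980 + 1723025) - 45398) = -22668/(1742005 - 45398) = -22668/1696607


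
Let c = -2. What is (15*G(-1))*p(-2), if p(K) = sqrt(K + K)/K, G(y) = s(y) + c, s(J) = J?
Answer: 45*I ≈ 45.0*I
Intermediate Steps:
G(y) = -2 + y (G(y) = y - 2 = -2 + y)
p(K) = sqrt(2)/sqrt(K) (p(K) = sqrt(2*K)/K = (sqrt(2)*sqrt(K))/K = sqrt(2)/sqrt(K))
(15*G(-1))*p(-2) = (15*(-2 - 1))*(sqrt(2)/sqrt(-2)) = (15*(-3))*(sqrt(2)*(-I*sqrt(2)/2)) = -(-45)*I = 45*I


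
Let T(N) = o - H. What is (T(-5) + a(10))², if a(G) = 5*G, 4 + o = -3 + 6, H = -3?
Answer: 2704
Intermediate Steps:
o = -1 (o = -4 + (-3 + 6) = -4 + 3 = -1)
T(N) = 2 (T(N) = -1 - 1*(-3) = -1 + 3 = 2)
(T(-5) + a(10))² = (2 + 5*10)² = (2 + 50)² = 52² = 2704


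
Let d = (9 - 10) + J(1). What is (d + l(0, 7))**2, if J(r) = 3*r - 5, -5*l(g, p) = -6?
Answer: 81/25 ≈ 3.2400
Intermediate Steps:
l(g, p) = 6/5 (l(g, p) = -1/5*(-6) = 6/5)
J(r) = -5 + 3*r
d = -3 (d = (9 - 10) + (-5 + 3*1) = -1 + (-5 + 3) = -1 - 2 = -3)
(d + l(0, 7))**2 = (-3 + 6/5)**2 = (-9/5)**2 = 81/25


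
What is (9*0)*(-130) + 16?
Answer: 16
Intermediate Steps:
(9*0)*(-130) + 16 = 0*(-130) + 16 = 0 + 16 = 16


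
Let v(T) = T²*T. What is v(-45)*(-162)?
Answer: 14762250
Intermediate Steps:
v(T) = T³
v(-45)*(-162) = (-45)³*(-162) = -91125*(-162) = 14762250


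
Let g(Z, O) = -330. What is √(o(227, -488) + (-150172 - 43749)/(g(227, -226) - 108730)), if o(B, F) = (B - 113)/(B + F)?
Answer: √616097572665/677730 ≈ 1.1582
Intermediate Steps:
o(B, F) = (-113 + B)/(B + F)
√(o(227, -488) + (-150172 - 43749)/(g(227, -226) - 108730)) = √((-113 + 227)/(227 - 488) + (-150172 - 43749)/(-330 - 108730)) = √(114/(-261) - 193921/(-109060)) = √(-1/261*114 - 193921*(-1/109060)) = √(-38/87 + 27703/15580) = √(1818121/1355460) = √616097572665/677730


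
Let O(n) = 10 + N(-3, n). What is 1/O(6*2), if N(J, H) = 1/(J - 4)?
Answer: 7/69 ≈ 0.10145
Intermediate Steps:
N(J, H) = 1/(-4 + J)
O(n) = 69/7 (O(n) = 10 + 1/(-4 - 3) = 10 + 1/(-7) = 10 - 1/7 = 69/7)
1/O(6*2) = 1/(69/7) = 7/69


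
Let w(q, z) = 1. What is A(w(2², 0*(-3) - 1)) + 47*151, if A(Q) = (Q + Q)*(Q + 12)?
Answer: 7123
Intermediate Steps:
A(Q) = 2*Q*(12 + Q) (A(Q) = (2*Q)*(12 + Q) = 2*Q*(12 + Q))
A(w(2², 0*(-3) - 1)) + 47*151 = 2*1*(12 + 1) + 47*151 = 2*1*13 + 7097 = 26 + 7097 = 7123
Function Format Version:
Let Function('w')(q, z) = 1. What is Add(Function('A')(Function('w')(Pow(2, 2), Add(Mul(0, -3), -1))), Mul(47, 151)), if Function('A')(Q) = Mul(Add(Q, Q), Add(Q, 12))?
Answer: 7123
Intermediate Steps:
Function('A')(Q) = Mul(2, Q, Add(12, Q)) (Function('A')(Q) = Mul(Mul(2, Q), Add(12, Q)) = Mul(2, Q, Add(12, Q)))
Add(Function('A')(Function('w')(Pow(2, 2), Add(Mul(0, -3), -1))), Mul(47, 151)) = Add(Mul(2, 1, Add(12, 1)), Mul(47, 151)) = Add(Mul(2, 1, 13), 7097) = Add(26, 7097) = 7123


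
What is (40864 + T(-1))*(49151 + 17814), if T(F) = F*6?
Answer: 2736055970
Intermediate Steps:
T(F) = 6*F
(40864 + T(-1))*(49151 + 17814) = (40864 + 6*(-1))*(49151 + 17814) = (40864 - 6)*66965 = 40858*66965 = 2736055970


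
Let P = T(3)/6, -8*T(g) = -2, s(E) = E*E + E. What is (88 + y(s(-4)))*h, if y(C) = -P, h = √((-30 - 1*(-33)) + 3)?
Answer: 2111*√6/24 ≈ 215.45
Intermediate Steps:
s(E) = E + E² (s(E) = E² + E = E + E²)
T(g) = ¼ (T(g) = -⅛*(-2) = ¼)
h = √6 (h = √((-30 + 33) + 3) = √(3 + 3) = √6 ≈ 2.4495)
P = 1/24 (P = (¼)/6 = (¼)*(⅙) = 1/24 ≈ 0.041667)
y(C) = -1/24 (y(C) = -1*1/24 = -1/24)
(88 + y(s(-4)))*h = (88 - 1/24)*√6 = 2111*√6/24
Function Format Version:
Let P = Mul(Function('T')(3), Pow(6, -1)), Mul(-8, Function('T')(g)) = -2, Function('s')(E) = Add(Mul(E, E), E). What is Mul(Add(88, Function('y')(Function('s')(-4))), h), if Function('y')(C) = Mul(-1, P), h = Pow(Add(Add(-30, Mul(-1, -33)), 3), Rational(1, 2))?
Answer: Mul(Rational(2111, 24), Pow(6, Rational(1, 2))) ≈ 215.45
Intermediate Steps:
Function('s')(E) = Add(E, Pow(E, 2)) (Function('s')(E) = Add(Pow(E, 2), E) = Add(E, Pow(E, 2)))
Function('T')(g) = Rational(1, 4) (Function('T')(g) = Mul(Rational(-1, 8), -2) = Rational(1, 4))
h = Pow(6, Rational(1, 2)) (h = Pow(Add(Add(-30, 33), 3), Rational(1, 2)) = Pow(Add(3, 3), Rational(1, 2)) = Pow(6, Rational(1, 2)) ≈ 2.4495)
P = Rational(1, 24) (P = Mul(Rational(1, 4), Pow(6, -1)) = Mul(Rational(1, 4), Rational(1, 6)) = Rational(1, 24) ≈ 0.041667)
Function('y')(C) = Rational(-1, 24) (Function('y')(C) = Mul(-1, Rational(1, 24)) = Rational(-1, 24))
Mul(Add(88, Function('y')(Function('s')(-4))), h) = Mul(Add(88, Rational(-1, 24)), Pow(6, Rational(1, 2))) = Mul(Rational(2111, 24), Pow(6, Rational(1, 2)))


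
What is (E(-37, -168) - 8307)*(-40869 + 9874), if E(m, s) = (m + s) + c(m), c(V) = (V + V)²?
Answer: 94100820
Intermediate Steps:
c(V) = 4*V² (c(V) = (2*V)² = 4*V²)
E(m, s) = m + s + 4*m² (E(m, s) = (m + s) + 4*m² = m + s + 4*m²)
(E(-37, -168) - 8307)*(-40869 + 9874) = ((-37 - 168 + 4*(-37)²) - 8307)*(-40869 + 9874) = ((-37 - 168 + 4*1369) - 8307)*(-30995) = ((-37 - 168 + 5476) - 8307)*(-30995) = (5271 - 8307)*(-30995) = -3036*(-30995) = 94100820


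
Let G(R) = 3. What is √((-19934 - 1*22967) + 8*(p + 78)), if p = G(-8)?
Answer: I*√42253 ≈ 205.56*I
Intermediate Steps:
p = 3
√((-19934 - 1*22967) + 8*(p + 78)) = √((-19934 - 1*22967) + 8*(3 + 78)) = √((-19934 - 22967) + 8*81) = √(-42901 + 648) = √(-42253) = I*√42253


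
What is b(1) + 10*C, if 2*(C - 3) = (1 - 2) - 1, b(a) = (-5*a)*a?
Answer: 15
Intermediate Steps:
b(a) = -5*a² (b(a) = (-5*a)*a = -5*a²)
C = 2 (C = 3 + ((1 - 2) - 1)/2 = 3 + (-1 - 1)/2 = 3 + (½)*(-2) = 3 - 1 = 2)
b(1) + 10*C = -5*1² + 10*2 = -5*1 + 20 = -5 + 20 = 15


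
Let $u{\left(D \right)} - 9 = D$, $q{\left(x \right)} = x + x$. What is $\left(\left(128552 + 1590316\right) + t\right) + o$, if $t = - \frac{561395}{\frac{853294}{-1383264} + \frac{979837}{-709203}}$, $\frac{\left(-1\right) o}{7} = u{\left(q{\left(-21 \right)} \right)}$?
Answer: $\frac{130702845147045273}{65351063755} \approx 2.0 \cdot 10^{6}$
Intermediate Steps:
$q{\left(x \right)} = 2 x$
$u{\left(D \right)} = 9 + D$
$o = 231$ ($o = - 7 \left(9 + 2 \left(-21\right)\right) = - 7 \left(9 - 42\right) = \left(-7\right) \left(-33\right) = 231$)
$t = \frac{18357896796888528}{65351063755}$ ($t = - \frac{561395}{853294 \left(- \frac{1}{1383264}\right) + 979837 \left(- \frac{1}{709203}\right)} = - \frac{561395}{- \frac{426647}{691632} - \frac{979837}{709203}} = - \frac{561395}{- \frac{326755318775}{163502496432}} = \left(-561395\right) \left(- \frac{163502496432}{326755318775}\right) = \frac{18357896796888528}{65351063755} \approx 2.8091 \cdot 10^{5}$)
$\left(\left(128552 + 1590316\right) + t\right) + o = \left(\left(128552 + 1590316\right) + \frac{18357896796888528}{65351063755}\right) + 231 = \left(1718868 + \frac{18357896796888528}{65351063755}\right) + 231 = \frac{130687749051317868}{65351063755} + 231 = \frac{130702845147045273}{65351063755}$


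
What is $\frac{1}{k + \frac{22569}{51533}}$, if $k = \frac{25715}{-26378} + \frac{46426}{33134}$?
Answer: $\frac{22520143931758}{19462941886591} \approx 1.1571$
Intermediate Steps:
$k = \frac{186292109}{437004326}$ ($k = 25715 \left(- \frac{1}{26378}\right) + 46426 \cdot \frac{1}{33134} = - \frac{25715}{26378} + \frac{23213}{16567} = \frac{186292109}{437004326} \approx 0.42629$)
$\frac{1}{k + \frac{22569}{51533}} = \frac{1}{\frac{186292109}{437004326} + \frac{22569}{51533}} = \frac{1}{\frac{19462941886591}{22520143931758}} = \frac{22520143931758}{19462941886591}$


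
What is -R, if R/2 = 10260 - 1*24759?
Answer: 28998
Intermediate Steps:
R = -28998 (R = 2*(10260 - 1*24759) = 2*(10260 - 24759) = 2*(-14499) = -28998)
-R = -1*(-28998) = 28998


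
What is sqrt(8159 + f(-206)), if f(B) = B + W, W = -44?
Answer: sqrt(7909) ≈ 88.933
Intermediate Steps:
f(B) = -44 + B (f(B) = B - 44 = -44 + B)
sqrt(8159 + f(-206)) = sqrt(8159 + (-44 - 206)) = sqrt(8159 - 250) = sqrt(7909)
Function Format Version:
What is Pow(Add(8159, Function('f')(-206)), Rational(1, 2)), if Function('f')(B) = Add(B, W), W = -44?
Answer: Pow(7909, Rational(1, 2)) ≈ 88.933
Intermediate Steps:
Function('f')(B) = Add(-44, B) (Function('f')(B) = Add(B, -44) = Add(-44, B))
Pow(Add(8159, Function('f')(-206)), Rational(1, 2)) = Pow(Add(8159, Add(-44, -206)), Rational(1, 2)) = Pow(Add(8159, -250), Rational(1, 2)) = Pow(7909, Rational(1, 2))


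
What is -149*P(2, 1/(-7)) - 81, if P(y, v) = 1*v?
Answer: -418/7 ≈ -59.714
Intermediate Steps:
P(y, v) = v
-149*P(2, 1/(-7)) - 81 = -149/(-7) - 81 = -149*(-⅐) - 81 = 149/7 - 81 = -418/7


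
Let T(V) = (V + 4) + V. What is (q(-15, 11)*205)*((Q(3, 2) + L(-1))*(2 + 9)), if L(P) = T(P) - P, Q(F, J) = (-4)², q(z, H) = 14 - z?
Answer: 1242505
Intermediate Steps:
T(V) = 4 + 2*V (T(V) = (4 + V) + V = 4 + 2*V)
Q(F, J) = 16
L(P) = 4 + P (L(P) = (4 + 2*P) - P = 4 + P)
(q(-15, 11)*205)*((Q(3, 2) + L(-1))*(2 + 9)) = ((14 - 1*(-15))*205)*((16 + (4 - 1))*(2 + 9)) = ((14 + 15)*205)*((16 + 3)*11) = (29*205)*(19*11) = 5945*209 = 1242505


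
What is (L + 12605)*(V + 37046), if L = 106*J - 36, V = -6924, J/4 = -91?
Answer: -783623830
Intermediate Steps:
J = -364 (J = 4*(-91) = -364)
L = -38620 (L = 106*(-364) - 36 = -38584 - 36 = -38620)
(L + 12605)*(V + 37046) = (-38620 + 12605)*(-6924 + 37046) = -26015*30122 = -783623830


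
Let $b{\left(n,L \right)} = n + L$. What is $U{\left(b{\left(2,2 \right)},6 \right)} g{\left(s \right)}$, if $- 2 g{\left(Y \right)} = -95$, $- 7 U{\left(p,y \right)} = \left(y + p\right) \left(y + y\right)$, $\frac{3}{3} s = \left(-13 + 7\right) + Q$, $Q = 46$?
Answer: $- \frac{5700}{7} \approx -814.29$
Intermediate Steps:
$b{\left(n,L \right)} = L + n$
$s = 40$ ($s = \left(-13 + 7\right) + 46 = -6 + 46 = 40$)
$U{\left(p,y \right)} = - \frac{2 y \left(p + y\right)}{7}$ ($U{\left(p,y \right)} = - \frac{\left(y + p\right) \left(y + y\right)}{7} = - \frac{\left(p + y\right) 2 y}{7} = - \frac{2 y \left(p + y\right)}{7}$)
$g{\left(Y \right)} = \frac{95}{2}$ ($g{\left(Y \right)} = \left(- \frac{1}{2}\right) \left(-95\right) = \frac{95}{2}$)
$U{\left(b{\left(2,2 \right)},6 \right)} g{\left(s \right)} = \left(- \frac{2}{7}\right) 6 \left(\left(2 + 2\right) + 6\right) \frac{95}{2} = \left(- \frac{2}{7}\right) 6 \left(4 + 6\right) \frac{95}{2} = \left(- \frac{2}{7}\right) 6 \cdot 10 \cdot \frac{95}{2} = \left(- \frac{120}{7}\right) \frac{95}{2} = - \frac{5700}{7}$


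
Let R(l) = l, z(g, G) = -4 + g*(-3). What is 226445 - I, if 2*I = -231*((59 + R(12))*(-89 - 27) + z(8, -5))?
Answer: -728047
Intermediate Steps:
z(g, G) = -4 - 3*g
I = 954492 (I = (-231*((59 + 12)*(-89 - 27) + (-4 - 3*8)))/2 = (-231*(71*(-116) + (-4 - 24)))/2 = (-231*(-8236 - 28))/2 = (-231*(-8264))/2 = (½)*1908984 = 954492)
226445 - I = 226445 - 1*954492 = 226445 - 954492 = -728047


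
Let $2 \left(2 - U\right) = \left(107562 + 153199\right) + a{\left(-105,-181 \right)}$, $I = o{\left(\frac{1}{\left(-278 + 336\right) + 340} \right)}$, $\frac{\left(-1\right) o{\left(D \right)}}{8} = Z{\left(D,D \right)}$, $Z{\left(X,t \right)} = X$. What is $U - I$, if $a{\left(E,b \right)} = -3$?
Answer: $- \frac{25945019}{199} \approx -1.3038 \cdot 10^{5}$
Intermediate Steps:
$o{\left(D \right)} = - 8 D$
$I = - \frac{4}{199}$ ($I = - \frac{8}{\left(-278 + 336\right) + 340} = - \frac{8}{58 + 340} = - \frac{8}{398} = \left(-8\right) \frac{1}{398} = - \frac{4}{199} \approx -0.020101$)
$U = -130377$ ($U = 2 - \frac{\left(107562 + 153199\right) - 3}{2} = 2 - \frac{260761 - 3}{2} = 2 - 130379 = -130377$)
$U - I = -130377 - - \frac{4}{199} = -130377 + \frac{4}{199} = - \frac{25945019}{199}$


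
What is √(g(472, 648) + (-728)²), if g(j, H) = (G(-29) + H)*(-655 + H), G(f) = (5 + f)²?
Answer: 2*√130354 ≈ 722.09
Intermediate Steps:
g(j, H) = (-655 + H)*(576 + H) (g(j, H) = ((5 - 29)² + H)*(-655 + H) = ((-24)² + H)*(-655 + H) = (576 + H)*(-655 + H) = (-655 + H)*(576 + H))
√(g(472, 648) + (-728)²) = √((-377280 + 648² - 79*648) + (-728)²) = √((-377280 + 419904 - 51192) + 529984) = √(-8568 + 529984) = √521416 = 2*√130354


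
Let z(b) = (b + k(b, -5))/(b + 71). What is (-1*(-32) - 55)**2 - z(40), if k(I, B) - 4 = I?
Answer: 19545/37 ≈ 528.24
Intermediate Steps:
k(I, B) = 4 + I
z(b) = (4 + 2*b)/(71 + b) (z(b) = (b + (4 + b))/(b + 71) = (4 + 2*b)/(71 + b))
(-1*(-32) - 55)**2 - z(40) = (-1*(-32) - 55)**2 - 2*(2 + 40)/(71 + 40) = (32 - 55)**2 - 2*42/111 = (-23)**2 - 2*42/111 = 529 - 1*28/37 = 529 - 28/37 = 19545/37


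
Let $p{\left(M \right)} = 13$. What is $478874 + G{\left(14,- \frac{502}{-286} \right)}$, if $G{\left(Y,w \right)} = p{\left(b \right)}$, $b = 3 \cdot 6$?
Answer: $478887$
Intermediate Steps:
$b = 18$
$G{\left(Y,w \right)} = 13$
$478874 + G{\left(14,- \frac{502}{-286} \right)} = 478874 + 13 = 478887$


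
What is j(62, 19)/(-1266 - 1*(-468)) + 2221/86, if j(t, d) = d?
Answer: 23299/903 ≈ 25.802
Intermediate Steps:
j(62, 19)/(-1266 - 1*(-468)) + 2221/86 = 19/(-1266 - 1*(-468)) + 2221/86 = 19/(-1266 + 468) + 2221*(1/86) = 19/(-798) + 2221/86 = 19*(-1/798) + 2221/86 = -1/42 + 2221/86 = 23299/903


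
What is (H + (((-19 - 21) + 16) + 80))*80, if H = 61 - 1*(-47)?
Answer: 13120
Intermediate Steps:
H = 108 (H = 61 + 47 = 108)
(H + (((-19 - 21) + 16) + 80))*80 = (108 + (((-19 - 21) + 16) + 80))*80 = (108 + ((-40 + 16) + 80))*80 = (108 + (-24 + 80))*80 = (108 + 56)*80 = 164*80 = 13120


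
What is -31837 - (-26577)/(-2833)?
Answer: -90220798/2833 ≈ -31846.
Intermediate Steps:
-31837 - (-26577)/(-2833) = -31837 - (-26577)*(-1)/2833 = -31837 - 1*26577/2833 = -31837 - 26577/2833 = -90220798/2833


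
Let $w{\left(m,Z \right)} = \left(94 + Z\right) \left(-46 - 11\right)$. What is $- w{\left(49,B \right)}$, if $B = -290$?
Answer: $-11172$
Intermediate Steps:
$w{\left(m,Z \right)} = -5358 - 57 Z$ ($w{\left(m,Z \right)} = \left(94 + Z\right) \left(-57\right) = -5358 - 57 Z$)
$- w{\left(49,B \right)} = - (-5358 - -16530) = - (-5358 + 16530) = \left(-1\right) 11172 = -11172$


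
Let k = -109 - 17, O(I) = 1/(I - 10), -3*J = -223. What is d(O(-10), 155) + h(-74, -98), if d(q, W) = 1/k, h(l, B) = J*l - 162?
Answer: -713497/126 ≈ -5662.7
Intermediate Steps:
J = 223/3 (J = -⅓*(-223) = 223/3 ≈ 74.333)
h(l, B) = -162 + 223*l/3 (h(l, B) = 223*l/3 - 162 = -162 + 223*l/3)
O(I) = 1/(-10 + I)
k = -126
d(q, W) = -1/126 (d(q, W) = 1/(-126) = -1/126)
d(O(-10), 155) + h(-74, -98) = -1/126 + (-162 + (223/3)*(-74)) = -1/126 + (-162 - 16502/3) = -1/126 - 16988/3 = -713497/126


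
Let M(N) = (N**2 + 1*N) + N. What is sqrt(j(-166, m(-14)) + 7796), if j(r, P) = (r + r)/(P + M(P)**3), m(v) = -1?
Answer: sqrt(7962) ≈ 89.230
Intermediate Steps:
M(N) = N**2 + 2*N (M(N) = (N**2 + N) + N = (N + N**2) + N = N**2 + 2*N)
j(r, P) = 2*r/(P + P**3*(2 + P)**3) (j(r, P) = (r + r)/(P + (P*(2 + P))**3) = (2*r)/(P + P**3*(2 + P)**3) = 2*r/(P + P**3*(2 + P)**3))
sqrt(j(-166, m(-14)) + 7796) = sqrt(2*(-166)/(-1 + (-1)**3*(2 - 1)**3) + 7796) = sqrt(2*(-166)/(-1 - 1*1**3) + 7796) = sqrt(2*(-166)/(-1 - 1*1) + 7796) = sqrt(2*(-166)/(-1 - 1) + 7796) = sqrt(2*(-166)/(-2) + 7796) = sqrt(2*(-166)*(-1/2) + 7796) = sqrt(166 + 7796) = sqrt(7962)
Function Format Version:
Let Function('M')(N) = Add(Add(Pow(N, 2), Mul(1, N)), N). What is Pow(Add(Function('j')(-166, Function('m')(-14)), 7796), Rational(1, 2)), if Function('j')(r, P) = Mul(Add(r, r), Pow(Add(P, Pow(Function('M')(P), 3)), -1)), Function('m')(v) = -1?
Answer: Pow(7962, Rational(1, 2)) ≈ 89.230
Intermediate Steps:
Function('M')(N) = Add(Pow(N, 2), Mul(2, N)) (Function('M')(N) = Add(Add(Pow(N, 2), N), N) = Add(Add(N, Pow(N, 2)), N) = Add(Pow(N, 2), Mul(2, N)))
Function('j')(r, P) = Mul(2, r, Pow(Add(P, Mul(Pow(P, 3), Pow(Add(2, P), 3))), -1)) (Function('j')(r, P) = Mul(Add(r, r), Pow(Add(P, Pow(Mul(P, Add(2, P)), 3)), -1)) = Mul(Mul(2, r), Pow(Add(P, Mul(Pow(P, 3), Pow(Add(2, P), 3))), -1)) = Mul(2, r, Pow(Add(P, Mul(Pow(P, 3), Pow(Add(2, P), 3))), -1)))
Pow(Add(Function('j')(-166, Function('m')(-14)), 7796), Rational(1, 2)) = Pow(Add(Mul(2, -166, Pow(Add(-1, Mul(Pow(-1, 3), Pow(Add(2, -1), 3))), -1)), 7796), Rational(1, 2)) = Pow(Add(Mul(2, -166, Pow(Add(-1, Mul(-1, Pow(1, 3))), -1)), 7796), Rational(1, 2)) = Pow(Add(Mul(2, -166, Pow(Add(-1, Mul(-1, 1)), -1)), 7796), Rational(1, 2)) = Pow(Add(Mul(2, -166, Pow(Add(-1, -1), -1)), 7796), Rational(1, 2)) = Pow(Add(Mul(2, -166, Pow(-2, -1)), 7796), Rational(1, 2)) = Pow(Add(Mul(2, -166, Rational(-1, 2)), 7796), Rational(1, 2)) = Pow(Add(166, 7796), Rational(1, 2)) = Pow(7962, Rational(1, 2))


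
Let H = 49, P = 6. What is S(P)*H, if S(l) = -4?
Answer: -196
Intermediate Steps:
S(P)*H = -4*49 = -196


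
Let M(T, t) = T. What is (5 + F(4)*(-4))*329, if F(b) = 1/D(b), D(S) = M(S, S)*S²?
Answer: 25991/16 ≈ 1624.4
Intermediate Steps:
D(S) = S³ (D(S) = S*S² = S³)
F(b) = b⁻³ (F(b) = 1/(b³) = b⁻³)
(5 + F(4)*(-4))*329 = (5 - 4/4³)*329 = (5 + (1/64)*(-4))*329 = (5 - 1/16)*329 = (79/16)*329 = 25991/16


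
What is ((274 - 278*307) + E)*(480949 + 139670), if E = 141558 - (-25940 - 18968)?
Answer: 62927042886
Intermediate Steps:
E = 186466 (E = 141558 - 1*(-44908) = 141558 + 44908 = 186466)
((274 - 278*307) + E)*(480949 + 139670) = ((274 - 278*307) + 186466)*(480949 + 139670) = ((274 - 85346) + 186466)*620619 = (-85072 + 186466)*620619 = 101394*620619 = 62927042886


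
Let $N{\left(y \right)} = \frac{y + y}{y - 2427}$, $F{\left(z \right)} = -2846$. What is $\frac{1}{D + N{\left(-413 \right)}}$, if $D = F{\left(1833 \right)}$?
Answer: $- \frac{1420}{4040907} \approx -0.00035141$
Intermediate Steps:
$N{\left(y \right)} = \frac{2 y}{-2427 + y}$
$D = -2846$
$\frac{1}{D + N{\left(-413 \right)}} = \frac{1}{-2846 + 2 \left(-413\right) \frac{1}{-2427 - 413}} = \frac{1}{-2846 + 2 \left(-413\right) \frac{1}{-2840}} = \frac{1}{-2846 + 2 \left(-413\right) \left(- \frac{1}{2840}\right)} = \frac{1}{-2846 + \frac{413}{1420}} = \frac{1}{- \frac{4040907}{1420}} = - \frac{1420}{4040907}$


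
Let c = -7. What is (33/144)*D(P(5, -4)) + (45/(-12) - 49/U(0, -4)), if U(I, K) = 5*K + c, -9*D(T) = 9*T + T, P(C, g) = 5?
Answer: -77/24 ≈ -3.2083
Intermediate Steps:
D(T) = -10*T/9 (D(T) = -(9*T + T)/9 = -10*T/9)
U(I, K) = -7 + 5*K (U(I, K) = 5*K - 7 = -7 + 5*K)
(33/144)*D(P(5, -4)) + (45/(-12) - 49/U(0, -4)) = (33/144)*(-10/9*5) + (45/(-12) - 49/(-7 + 5*(-4))) = (33*(1/144))*(-50/9) + (45*(-1/12) - 49/(-7 - 20)) = (11/48)*(-50/9) + (-15/4 - 49/(-27)) = -275/216 + (-15/4 - 49*(-1/27)) = -275/216 + (-15/4 + 49/27) = -275/216 - 209/108 = -77/24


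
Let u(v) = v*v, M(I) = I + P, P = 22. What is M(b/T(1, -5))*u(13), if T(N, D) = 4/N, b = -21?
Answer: 11323/4 ≈ 2830.8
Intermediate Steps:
M(I) = 22 + I (M(I) = I + 22 = 22 + I)
u(v) = v²
M(b/T(1, -5))*u(13) = (22 - 21/(4/1))*13² = (22 - 21/(4*1))*169 = (22 - 21/4)*169 = (67/4)*169 = 11323/4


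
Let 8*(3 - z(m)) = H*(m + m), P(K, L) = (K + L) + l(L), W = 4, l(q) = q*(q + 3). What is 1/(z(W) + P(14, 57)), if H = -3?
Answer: 1/3497 ≈ 0.00028596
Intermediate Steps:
l(q) = q*(3 + q)
P(K, L) = K + L + L*(3 + L) (P(K, L) = (K + L) + L*(3 + L) = K + L + L*(3 + L))
z(m) = 3 + 3*m/4 (z(m) = 3 - (-3)*(m + m)/8 = 3 - (-3)*2*m/8 = 3 - (-3)*m/4 = 3 + 3*m/4)
1/(z(W) + P(14, 57)) = 1/((3 + (¾)*4) + (14 + 57 + 57*(3 + 57))) = 1/((3 + 3) + (14 + 57 + 57*60)) = 1/(6 + (14 + 57 + 3420)) = 1/(6 + 3491) = 1/3497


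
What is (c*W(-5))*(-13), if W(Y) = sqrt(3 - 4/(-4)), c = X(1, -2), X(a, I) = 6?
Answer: -156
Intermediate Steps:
c = 6
W(Y) = 2 (W(Y) = sqrt(3 - 4*(-1/4)) = sqrt(3 + 1) = sqrt(4) = 2)
(c*W(-5))*(-13) = (6*2)*(-13) = 12*(-13) = -156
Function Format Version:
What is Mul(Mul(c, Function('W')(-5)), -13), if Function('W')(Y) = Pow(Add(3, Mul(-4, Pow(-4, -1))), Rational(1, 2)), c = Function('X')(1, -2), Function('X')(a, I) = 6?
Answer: -156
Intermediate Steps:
c = 6
Function('W')(Y) = 2 (Function('W')(Y) = Pow(Add(3, Mul(-4, Rational(-1, 4))), Rational(1, 2)) = Pow(Add(3, 1), Rational(1, 2)) = Pow(4, Rational(1, 2)) = 2)
Mul(Mul(c, Function('W')(-5)), -13) = Mul(Mul(6, 2), -13) = Mul(12, -13) = -156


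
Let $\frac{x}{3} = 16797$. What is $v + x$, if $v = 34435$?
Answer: $84826$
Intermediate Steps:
$x = 50391$ ($x = 3 \cdot 16797 = 50391$)
$v + x = 34435 + 50391 = 84826$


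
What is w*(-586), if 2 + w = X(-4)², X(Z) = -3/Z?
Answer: 6739/8 ≈ 842.38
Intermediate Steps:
w = -23/16 (w = -2 + (-3/(-4))² = -2 + (-3*(-¼))² = -2 + (¾)² = -2 + 9/16 = -23/16 ≈ -1.4375)
w*(-586) = -23/16*(-586) = 6739/8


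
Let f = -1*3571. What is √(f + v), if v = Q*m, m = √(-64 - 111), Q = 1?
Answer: √(-3571 + 5*I*√7) ≈ 0.1107 + 59.758*I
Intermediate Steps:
m = 5*I*√7 (m = √(-175) = 5*I*√7 ≈ 13.229*I)
f = -3571
v = 5*I*√7 (v = 1*(5*I*√7) = 5*I*√7 ≈ 13.229*I)
√(f + v) = √(-3571 + 5*I*√7)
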